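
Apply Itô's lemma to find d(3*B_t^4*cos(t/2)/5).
d(3*B_t^4*cos(t/2)/5) = (3*B_t^2*(-B_t^2*sin(t/2) + 12*cos(t/2))/10) dt + (12*B_t^3*cos(t/2)/5) dB_t

Itô's formula for f(t, x): d f(t, B_t) = (f_t + (1/2) f_xx) dt + f_x dB_t. Compute partials of f(t, x) = 3*x^4*cos(t/2)/5:
  f_t(t,x)  = -3*x^4*sin(t/2)/10
  f_x(t,x)  = 12*x^3*cos(t/2)/5
  f_xx(t,x) = 36*x^2*cos(t/2)/5
Assemble drift = f_t + (1/2) f_xx = 3*x^2*(-x^2*sin(t/2) + 12*cos(t/2))/10 and diffusion = f_x = 12*x^3*cos(t/2)/5. Substituting x = B_t:
  d(3*B_t^4*cos(t/2)/5) = (3*B_t^2*(-B_t^2*sin(t/2) + 12*cos(t/2))/10) dt + (12*B_t^3*cos(t/2)/5) dB_t.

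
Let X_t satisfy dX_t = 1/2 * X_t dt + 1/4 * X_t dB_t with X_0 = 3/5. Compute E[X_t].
E[X_t] = 3*exp(t/2)/5

For GBM dX = mu X dt + sigma X dB with X_0 = x_0, apply Itô to Y = log X: dY = (mu - sigma^2/2) dt + sigma dB, so Y_t = log(x_0) + (mu - sigma^2/2) t + sigma B_t and hence X_t = x_0 * exp((mu - sigma^2/2) t + sigma B_t).
With mu = 1/2, sigma = 1/4, x_0 = 3/5, this gives:
  X_t = 3/5 * exp((15/32) * t + (1/4) * B_t).
Since sigma*B_t ~ Normal(0, sigma^2 t), E[exp(sigma*B_t)] = exp(sigma^2 t / 2); so E[X_t] = x_0 * exp((mu - sigma^2/2) t) * exp(sigma^2 t / 2) = x_0 * exp(mu t) = 3*exp(t/2)/5.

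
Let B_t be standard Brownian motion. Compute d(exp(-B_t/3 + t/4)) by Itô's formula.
d(exp(-B_t/3 + t/4)) = (11*exp(-B_t/3 + t/4)/36) dt + (-exp(-B_t/3 + t/4)/3) dB_t

Itô's formula for f(t, x): d f(t, B_t) = (f_t + (1/2) f_xx) dt + f_x dB_t. Compute partials of f(t, x) = exp(t/4 - x/3):
  f_t(t,x)  = exp(t/4 - x/3)/4
  f_x(t,x)  = -exp(t/4 - x/3)/3
  f_xx(t,x) = exp(t/4 - x/3)/9
Assemble drift = f_t + (1/2) f_xx = 11*exp(t/4 - x/3)/36 and diffusion = f_x = -exp(t/4 - x/3)/3. Substituting x = B_t:
  d(exp(-B_t/3 + t/4)) = (11*exp(-B_t/3 + t/4)/36) dt + (-exp(-B_t/3 + t/4)/3) dB_t.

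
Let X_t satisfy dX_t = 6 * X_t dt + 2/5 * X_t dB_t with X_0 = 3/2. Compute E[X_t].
E[X_t] = 3*exp(6*t)/2

For GBM dX = mu X dt + sigma X dB with X_0 = x_0, apply Itô to Y = log X: dY = (mu - sigma^2/2) dt + sigma dB, so Y_t = log(x_0) + (mu - sigma^2/2) t + sigma B_t and hence X_t = x_0 * exp((mu - sigma^2/2) t + sigma B_t).
With mu = 6, sigma = 2/5, x_0 = 3/2, this gives:
  X_t = 3/2 * exp((148/25) * t + (2/5) * B_t).
Since sigma*B_t ~ Normal(0, sigma^2 t), E[exp(sigma*B_t)] = exp(sigma^2 t / 2); so E[X_t] = x_0 * exp((mu - sigma^2/2) t) * exp(sigma^2 t / 2) = x_0 * exp(mu t) = 3*exp(6*t)/2.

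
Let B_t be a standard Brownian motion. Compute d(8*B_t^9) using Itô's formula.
d(8*B_t^9) = (288*B_t^7) dt + (72*B_t^8) dB_t

Itô's formula for f(B_t) gives d f(B_t) = f'(B_t) dB_t + (1/2) f''(B_t) dt. Compute derivatives of f(x) = 8*x^9:
  f'(x)  = 72*x^8
  f''(x) = 576*x^7
Substitute x = B_t and multiply the f'' term by 1/2:
  drift     = (1/2) * (576*x^7) evaluated at B_t = 288*B_t^7
  diffusion = (72*x^8) evaluated at B_t = 72*B_t^8
Therefore d(8*B_t^9) = (288*B_t^7) dt + (72*B_t^8) dB_t.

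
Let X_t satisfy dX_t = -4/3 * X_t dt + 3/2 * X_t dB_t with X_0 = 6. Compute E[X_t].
E[X_t] = 6*exp(-4*t/3)

For GBM dX = mu X dt + sigma X dB with X_0 = x_0, apply Itô to Y = log X: dY = (mu - sigma^2/2) dt + sigma dB, so Y_t = log(x_0) + (mu - sigma^2/2) t + sigma B_t and hence X_t = x_0 * exp((mu - sigma^2/2) t + sigma B_t).
With mu = -4/3, sigma = 3/2, x_0 = 6, this gives:
  X_t = 6 * exp((-59/24) * t + (3/2) * B_t).
Since sigma*B_t ~ Normal(0, sigma^2 t), E[exp(sigma*B_t)] = exp(sigma^2 t / 2); so E[X_t] = x_0 * exp((mu - sigma^2/2) t) * exp(sigma^2 t / 2) = x_0 * exp(mu t) = 6*exp(-4*t/3).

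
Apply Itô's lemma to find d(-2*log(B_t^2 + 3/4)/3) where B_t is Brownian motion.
d(-2*log(B_t^2 + 3/4)/3) = (8*(4*B_t^2 - 3)/(3*(4*B_t^2 + 3)^2)) dt + (-16*B_t/(12*B_t^2 + 9)) dB_t

Itô's formula for f(B_t) gives d f(B_t) = f'(B_t) dB_t + (1/2) f''(B_t) dt. Compute derivatives of f(x) = -2*log(x^2 + 3/4)/3:
  f'(x)  = -16*x/(12*x^2 + 9)
  f''(x) = 16*(4*x^2 - 3)/(3*(4*x^2 + 3)^2)
Substitute x = B_t and multiply the f'' term by 1/2:
  drift     = (1/2) * (16*(4*x^2 - 3)/(3*(4*x^2 + 3)^2)) evaluated at B_t = 8*(4*B_t^2 - 3)/(3*(4*B_t^2 + 3)^2)
  diffusion = (-16*x/(12*x^2 + 9)) evaluated at B_t = -16*B_t/(12*B_t^2 + 9)
Therefore d(-2*log(B_t^2 + 3/4)/3) = (8*(4*B_t^2 - 3)/(3*(4*B_t^2 + 3)^2)) dt + (-16*B_t/(12*B_t^2 + 9)) dB_t.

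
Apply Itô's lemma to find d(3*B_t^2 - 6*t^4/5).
d(3*B_t^2 - 6*t^4/5) = (3 - 24*t^3/5) dt + (6*B_t) dB_t

Itô's formula for f(t, x): d f(t, B_t) = (f_t + (1/2) f_xx) dt + f_x dB_t. Compute partials of f(t, x) = -6*t^4/5 + 3*x^2:
  f_t(t,x)  = -24*t^3/5
  f_x(t,x)  = 6*x
  f_xx(t,x) = 6
Assemble drift = f_t + (1/2) f_xx = 3 - 24*t^3/5 and diffusion = f_x = 6*x. Substituting x = B_t:
  d(3*B_t^2 - 6*t^4/5) = (3 - 24*t^3/5) dt + (6*B_t) dB_t.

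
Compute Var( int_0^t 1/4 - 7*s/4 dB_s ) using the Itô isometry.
Var = t*(49*t^2 - 21*t + 3)/48

The Itô integral of a deterministic integrand f(s) has mean 0 because each increment f(s) * (B_{s+ds} - B_s) has mean 0. By the Itô isometry:
  Var( int_0^t f(s) dB_s ) = E[ (int_0^t f(s) dB_s)^2 ] = int_0^t f(s)^2 ds.
Here f(s) = 1/4 - 7*s/4, so f(s)^2 = (7*s - 1)^2/16. Integrate:
  int_0^t ((7*s - 1)^2/16) ds = t*(49*t^2 - 21*t + 3)/48.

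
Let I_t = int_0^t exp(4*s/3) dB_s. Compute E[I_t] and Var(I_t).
E[I_t] = 0; Var(I_t) = 3*exp(8*t/3)/8 - 3/8

The Itô integral of a deterministic integrand f(s) has mean 0 because each increment f(s) * (B_{s+ds} - B_s) has mean 0. By the Itô isometry:
  Var( int_0^t f(s) dB_s ) = E[ (int_0^t f(s) dB_s)^2 ] = int_0^t f(s)^2 ds.
Here f(s) = exp(4*s/3), so f(s)^2 = exp(8*s/3). Integrate:
  int_0^t (exp(8*s/3)) ds = 3*exp(8*t/3)/8 - 3/8.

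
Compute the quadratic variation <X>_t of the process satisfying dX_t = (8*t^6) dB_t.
<X>_t = 64*t^13/13

For an Itô process dX_t = a(t) dt + b(t) dB_t, the quadratic variation is <X>_t = int_0^t b(s)^2 ds (the drift term does not contribute). Here b(s) = 8*s^6, so
  b(s)^2 = 64*s^12.
Integrating from 0 to t:
  <X>_t = int_0^t (64*s^12) ds = 64*t^13/13.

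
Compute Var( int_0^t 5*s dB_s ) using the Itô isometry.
Var = 25*t^3/3

The Itô integral of a deterministic integrand f(s) has mean 0 because each increment f(s) * (B_{s+ds} - B_s) has mean 0. By the Itô isometry:
  Var( int_0^t f(s) dB_s ) = E[ (int_0^t f(s) dB_s)^2 ] = int_0^t f(s)^2 ds.
Here f(s) = 5*s, so f(s)^2 = 25*s^2. Integrate:
  int_0^t (25*s^2) ds = 25*t^3/3.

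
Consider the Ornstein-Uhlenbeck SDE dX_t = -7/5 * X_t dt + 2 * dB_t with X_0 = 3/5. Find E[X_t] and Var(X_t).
E[X_t] = 3*exp(-7*t/5)/5; Var(X_t) = 10/7 - 10*exp(-14*t/5)/7

The OU SDE dX = -theta X dt + sigma dB admits the integrating factor exp(theta t): d(exp(theta t) X_t) = sigma exp(theta t) dB_t. Integrating from 0 to t:
  X_t = x_0 * exp(-theta t) + sigma * int_0^t exp(-theta (t-s)) dB_s.
The Itô integral has mean 0 and (by the Itô isometry) variance sigma^2 * int_0^t exp(-2 theta (t - s)) ds = sigma^2 * (1 - exp(-2 theta t)) / (2 theta).
With theta = 7/5, sigma = 2, x_0 = 3/5:
  E[X_t] = 3/5 * exp(-7/5 t) = 3*exp(-7*t/5)/5
  Var(X_t) = (2)^2 * (1 - exp(-2*7/5 t)) / (2 * 7/5) = 10/7 - 10*exp(-14*t/5)/7.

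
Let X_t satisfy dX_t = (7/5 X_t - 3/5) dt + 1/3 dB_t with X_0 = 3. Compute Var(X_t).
Var(X_t) = 5*exp(14*t/5)/126 - 5/126

The variance V(t) = Var(X_t) satisfies V'(t) = 2 a V(t) + c^2 with V(0) = 0 (drift coefficient is linear in X, diffusion is constant). With a = 7/5, c = 1/3, the solution is
  V(t) = (c^2 / (2 a)) * (exp(2 a t) - 1)
       = ((1/3)^2 / (2*(7/5))) * (exp((14/5) t) - 1)
       = 5*exp(14*t/5)/126 - 5/126.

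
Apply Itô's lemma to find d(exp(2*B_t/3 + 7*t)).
d(exp(2*B_t/3 + 7*t)) = (65*exp(2*B_t/3 + 7*t)/9) dt + (2*exp(2*B_t/3 + 7*t)/3) dB_t

Itô's formula for f(t, x): d f(t, B_t) = (f_t + (1/2) f_xx) dt + f_x dB_t. Compute partials of f(t, x) = exp(7*t + 2*x/3):
  f_t(t,x)  = 7*exp(7*t + 2*x/3)
  f_x(t,x)  = 2*exp(7*t + 2*x/3)/3
  f_xx(t,x) = 4*exp(7*t + 2*x/3)/9
Assemble drift = f_t + (1/2) f_xx = 65*exp(7*t + 2*x/3)/9 and diffusion = f_x = 2*exp(7*t + 2*x/3)/3. Substituting x = B_t:
  d(exp(2*B_t/3 + 7*t)) = (65*exp(2*B_t/3 + 7*t)/9) dt + (2*exp(2*B_t/3 + 7*t)/3) dB_t.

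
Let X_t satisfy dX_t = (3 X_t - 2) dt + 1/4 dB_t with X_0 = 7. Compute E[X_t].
E[X_t] = 19*exp(3*t)/3 + 2/3

Taking expectations and using E[dB_t] = 0, the mean m(t) = E[X_t] satisfies the ODE m'(t) = a m(t) + b with m(0) = x_0. With a = 3, b = -2, x_0 = 7, the solution is
  m(t) = x_0 * exp(a t) + (b/a) * (exp(a t) - 1)
       = 7 * exp(3 t) + ((-2)/3) * (exp(3 t) - 1)
       = 19*exp(3*t)/3 + 2/3.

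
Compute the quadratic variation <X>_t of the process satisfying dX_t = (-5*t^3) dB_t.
<X>_t = 25*t^7/7

For an Itô process dX_t = a(t) dt + b(t) dB_t, the quadratic variation is <X>_t = int_0^t b(s)^2 ds (the drift term does not contribute). Here b(s) = -5*s^3, so
  b(s)^2 = 25*s^6.
Integrating from 0 to t:
  <X>_t = int_0^t (25*s^6) ds = 25*t^7/7.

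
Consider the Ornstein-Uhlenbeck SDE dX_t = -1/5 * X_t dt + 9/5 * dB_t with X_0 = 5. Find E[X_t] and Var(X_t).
E[X_t] = 5*exp(-t/5); Var(X_t) = 81/10 - 81*exp(-2*t/5)/10

The OU SDE dX = -theta X dt + sigma dB admits the integrating factor exp(theta t): d(exp(theta t) X_t) = sigma exp(theta t) dB_t. Integrating from 0 to t:
  X_t = x_0 * exp(-theta t) + sigma * int_0^t exp(-theta (t-s)) dB_s.
The Itô integral has mean 0 and (by the Itô isometry) variance sigma^2 * int_0^t exp(-2 theta (t - s)) ds = sigma^2 * (1 - exp(-2 theta t)) / (2 theta).
With theta = 1/5, sigma = 9/5, x_0 = 5:
  E[X_t] = 5 * exp(-1/5 t) = 5*exp(-t/5)
  Var(X_t) = (9/5)^2 * (1 - exp(-2*1/5 t)) / (2 * 1/5) = 81/10 - 81*exp(-2*t/5)/10.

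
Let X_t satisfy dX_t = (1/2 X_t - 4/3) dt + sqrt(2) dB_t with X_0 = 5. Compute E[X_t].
E[X_t] = 7*exp(t/2)/3 + 8/3

Taking expectations and using E[dB_t] = 0, the mean m(t) = E[X_t] satisfies the ODE m'(t) = a m(t) + b with m(0) = x_0. With a = 1/2, b = -4/3, x_0 = 5, the solution is
  m(t) = x_0 * exp(a t) + (b/a) * (exp(a t) - 1)
       = 5 * exp((1/2) t) + ((-4/3)/(1/2)) * (exp((1/2) t) - 1)
       = 7*exp(t/2)/3 + 8/3.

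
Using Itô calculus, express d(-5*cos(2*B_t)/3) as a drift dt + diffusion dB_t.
d(-5*cos(2*B_t)/3) = (10*cos(2*B_t)/3) dt + (10*sin(2*B_t)/3) dB_t

Itô's formula for f(B_t) gives d f(B_t) = f'(B_t) dB_t + (1/2) f''(B_t) dt. Compute derivatives of f(x) = -5*cos(2*x)/3:
  f'(x)  = 10*sin(2*x)/3
  f''(x) = 20*cos(2*x)/3
Substitute x = B_t and multiply the f'' term by 1/2:
  drift     = (1/2) * (20*cos(2*x)/3) evaluated at B_t = 10*cos(2*B_t)/3
  diffusion = (10*sin(2*x)/3) evaluated at B_t = 10*sin(2*B_t)/3
Therefore d(-5*cos(2*B_t)/3) = (10*cos(2*B_t)/3) dt + (10*sin(2*B_t)/3) dB_t.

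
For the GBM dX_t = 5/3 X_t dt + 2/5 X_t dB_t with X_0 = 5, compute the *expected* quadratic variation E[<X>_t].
E[<X>_t] = 150*exp(262*t/75)/131 - 150/131

<X>_t = int_0^t ((2/5) * X_s)^2 ds. Taking expectation inside the integral: E[<X>_t] = (2/5)^2 * int_0^t E[X_s^2] ds. For GBM, E[X_s^2] = x_0^2 * exp((2 mu + sigma^2) s). Integrating:
  E[<X>_t] = (2/5)^2 * 5^2 * (exp((2*(5/3) + (2/5)^2) t) - 1) / (2*(5/3) + (2/5)^2)
           = (2/5)^2 * 5^2 * (exp((262/75) t) - 1) / (262/75) = 150*exp(262*t/75)/131 - 150/131.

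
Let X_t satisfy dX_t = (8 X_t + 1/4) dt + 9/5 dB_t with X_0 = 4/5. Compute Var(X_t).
Var(X_t) = 81*exp(16*t)/400 - 81/400

The variance V(t) = Var(X_t) satisfies V'(t) = 2 a V(t) + c^2 with V(0) = 0 (drift coefficient is linear in X, diffusion is constant). With a = 8, c = 9/5, the solution is
  V(t) = (c^2 / (2 a)) * (exp(2 a t) - 1)
       = ((9/5)^2 / (2*8)) * (exp(16 t) - 1)
       = 81*exp(16*t)/400 - 81/400.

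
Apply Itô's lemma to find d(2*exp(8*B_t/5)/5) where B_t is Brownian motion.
d(2*exp(8*B_t/5)/5) = (64*exp(8*B_t/5)/125) dt + (16*exp(8*B_t/5)/25) dB_t

Itô's formula for f(B_t) gives d f(B_t) = f'(B_t) dB_t + (1/2) f''(B_t) dt. Compute derivatives of f(x) = 2*exp(8*x/5)/5:
  f'(x)  = 16*exp(8*x/5)/25
  f''(x) = 128*exp(8*x/5)/125
Substitute x = B_t and multiply the f'' term by 1/2:
  drift     = (1/2) * (128*exp(8*x/5)/125) evaluated at B_t = 64*exp(8*B_t/5)/125
  diffusion = (16*exp(8*x/5)/25) evaluated at B_t = 16*exp(8*B_t/5)/25
Therefore d(2*exp(8*B_t/5)/5) = (64*exp(8*B_t/5)/125) dt + (16*exp(8*B_t/5)/25) dB_t.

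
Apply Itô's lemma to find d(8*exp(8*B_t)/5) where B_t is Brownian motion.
d(8*exp(8*B_t)/5) = (256*exp(8*B_t)/5) dt + (64*exp(8*B_t)/5) dB_t

Itô's formula for f(B_t) gives d f(B_t) = f'(B_t) dB_t + (1/2) f''(B_t) dt. Compute derivatives of f(x) = 8*exp(8*x)/5:
  f'(x)  = 64*exp(8*x)/5
  f''(x) = 512*exp(8*x)/5
Substitute x = B_t and multiply the f'' term by 1/2:
  drift     = (1/2) * (512*exp(8*x)/5) evaluated at B_t = 256*exp(8*B_t)/5
  diffusion = (64*exp(8*x)/5) evaluated at B_t = 64*exp(8*B_t)/5
Therefore d(8*exp(8*B_t)/5) = (256*exp(8*B_t)/5) dt + (64*exp(8*B_t)/5) dB_t.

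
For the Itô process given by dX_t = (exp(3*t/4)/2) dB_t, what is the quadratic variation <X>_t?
<X>_t = exp(3*t/2)/6 - 1/6

For an Itô process dX_t = a(t) dt + b(t) dB_t, the quadratic variation is <X>_t = int_0^t b(s)^2 ds (the drift term does not contribute). Here b(s) = exp(3*s/4)/2, so
  b(s)^2 = exp(3*s/2)/4.
Integrating from 0 to t:
  <X>_t = int_0^t (exp(3*s/2)/4) ds = exp(3*t/2)/6 - 1/6.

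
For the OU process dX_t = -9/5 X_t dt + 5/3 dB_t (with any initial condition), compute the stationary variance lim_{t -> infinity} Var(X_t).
lim Var(X_t) = 125/162

The OU SDE dX = -theta X dt + sigma dB admits the integrating factor exp(theta t): d(exp(theta t) X_t) = sigma exp(theta t) dB_t. Integrating from 0 to t gives X_t = x_0 * exp(-theta t) + sigma * int_0^t exp(-theta (t-s)) dB_s for any initial x_0. The Itô integral has variance (by the Itô isometry) sigma^2 * int_0^t exp(-2 theta (t - s)) ds = sigma^2 * (1 - exp(-2 theta t)) / (2 theta), independent of x_0.
With theta = 9/5, sigma = 5/3:
  Var(X_t) = (5/3)^2 * (1 - exp(-2*9/5 t)) / (2 * 9/5) = 125/162 - 125*exp(-18*t/5)/162.
As t -> infinity, exp(-2*9/5 t) -> 0, so the stationary variance is sigma^2 / (2 theta) = 125/162.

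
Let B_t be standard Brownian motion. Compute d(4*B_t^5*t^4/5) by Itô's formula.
d(4*B_t^5*t^4/5) = (B_t^3*t^3*(16*B_t^2/5 + 8*t)) dt + (4*B_t^4*t^4) dB_t

Itô's formula for f(t, x): d f(t, B_t) = (f_t + (1/2) f_xx) dt + f_x dB_t. Compute partials of f(t, x) = 4*t^4*x^5/5:
  f_t(t,x)  = 16*t^3*x^5/5
  f_x(t,x)  = 4*t^4*x^4
  f_xx(t,x) = 16*t^4*x^3
Assemble drift = f_t + (1/2) f_xx = t^3*x^3*(8*t + 16*x^2/5) and diffusion = f_x = 4*t^4*x^4. Substituting x = B_t:
  d(4*B_t^5*t^4/5) = (B_t^3*t^3*(16*B_t^2/5 + 8*t)) dt + (4*B_t^4*t^4) dB_t.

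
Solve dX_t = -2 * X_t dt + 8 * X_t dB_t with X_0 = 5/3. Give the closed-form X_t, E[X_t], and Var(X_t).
X_t = 5/3 * exp((-34) t + (8) B_t); E[X_t] = 5*exp(-2*t)/3; Var(X_t) = (25*exp(64*t) - 25)*exp(-4*t)/9

For GBM dX = mu X dt + sigma X dB with X_0 = x_0, apply Itô to Y = log X: dY = (mu - sigma^2/2) dt + sigma dB, so Y_t = log(x_0) + (mu - sigma^2/2) t + sigma B_t and hence X_t = x_0 * exp((mu - sigma^2/2) t + sigma B_t).
With mu = -2, sigma = 8, x_0 = 5/3, this gives:
  X_t = 5/3 * exp((-34) * t + (8) * B_t).
Since sigma*B_t ~ Normal(0, sigma^2 t), E[exp(sigma*B_t)] = exp(sigma^2 t / 2); so E[X_t] = x_0 * exp((mu - sigma^2/2) t) * exp(sigma^2 t / 2) = x_0 * exp(mu t) = 5*exp(-2*t)/3.
Var(X_t) = E[X_t^2] - (E[X_t])^2 = x_0^2 * exp(2 mu t) * (exp(sigma^2 t) - 1) = (25*exp(64*t) - 25)*exp(-4*t)/9.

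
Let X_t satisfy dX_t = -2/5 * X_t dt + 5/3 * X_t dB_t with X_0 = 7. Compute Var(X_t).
Var(X_t) = (49*exp(25*t/9) - 49)*exp(-4*t/5)

For GBM dX = mu X dt + sigma X dB with X_0 = x_0, apply Itô to Y = log X: dY = (mu - sigma^2/2) dt + sigma dB, so Y_t = log(x_0) + (mu - sigma^2/2) t + sigma B_t and hence X_t = x_0 * exp((mu - sigma^2/2) t + sigma B_t).
With mu = -2/5, sigma = 5/3, x_0 = 7, this gives:
  X_t = 7 * exp((-161/90) * t + (5/3) * B_t).
Since sigma*B_t ~ Normal(0, sigma^2 t), E[exp(sigma*B_t)] = exp(sigma^2 t / 2); so E[X_t] = x_0 * exp((mu - sigma^2/2) t) * exp(sigma^2 t / 2) = x_0 * exp(mu t) = 7*exp(-2*t/5).
Var(X_t) = E[X_t^2] - (E[X_t])^2 = x_0^2 * exp(2 mu t) * (exp(sigma^2 t) - 1) = (49*exp(25*t/9) - 49)*exp(-4*t/5).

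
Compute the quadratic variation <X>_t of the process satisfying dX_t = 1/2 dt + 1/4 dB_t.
<X>_t = t/16

For an Itô process dX_t = a(t) dt + b(t) dB_t, the quadratic variation is <X>_t = int_0^t b(s)^2 ds (the drift term does not contribute). Here b(s) = 1/4, so
  b(s)^2 = 1/16.
Integrating from 0 to t:
  <X>_t = int_0^t (1/16) ds = t/16.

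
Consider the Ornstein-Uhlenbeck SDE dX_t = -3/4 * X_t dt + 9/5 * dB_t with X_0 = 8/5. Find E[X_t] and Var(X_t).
E[X_t] = 8*exp(-3*t/4)/5; Var(X_t) = 54/25 - 54*exp(-3*t/2)/25

The OU SDE dX = -theta X dt + sigma dB admits the integrating factor exp(theta t): d(exp(theta t) X_t) = sigma exp(theta t) dB_t. Integrating from 0 to t:
  X_t = x_0 * exp(-theta t) + sigma * int_0^t exp(-theta (t-s)) dB_s.
The Itô integral has mean 0 and (by the Itô isometry) variance sigma^2 * int_0^t exp(-2 theta (t - s)) ds = sigma^2 * (1 - exp(-2 theta t)) / (2 theta).
With theta = 3/4, sigma = 9/5, x_0 = 8/5:
  E[X_t] = 8/5 * exp(-3/4 t) = 8*exp(-3*t/4)/5
  Var(X_t) = (9/5)^2 * (1 - exp(-2*3/4 t)) / (2 * 3/4) = 54/25 - 54*exp(-3*t/2)/25.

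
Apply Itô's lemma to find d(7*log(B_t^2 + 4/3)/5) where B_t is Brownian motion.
d(7*log(B_t^2 + 4/3)/5) = (21*(4 - 3*B_t^2)/(5*(3*B_t^2 + 4)^2)) dt + (42*B_t/(5*(3*B_t^2 + 4))) dB_t

Itô's formula for f(B_t) gives d f(B_t) = f'(B_t) dB_t + (1/2) f''(B_t) dt. Compute derivatives of f(x) = 7*log(x^2 + 4/3)/5:
  f'(x)  = 42*x/(5*(3*x^2 + 4))
  f''(x) = 42*(4 - 3*x^2)/(5*(3*x^2 + 4)^2)
Substitute x = B_t and multiply the f'' term by 1/2:
  drift     = (1/2) * (42*(4 - 3*x^2)/(5*(3*x^2 + 4)^2)) evaluated at B_t = 21*(4 - 3*B_t^2)/(5*(3*B_t^2 + 4)^2)
  diffusion = (42*x/(5*(3*x^2 + 4))) evaluated at B_t = 42*B_t/(5*(3*B_t^2 + 4))
Therefore d(7*log(B_t^2 + 4/3)/5) = (21*(4 - 3*B_t^2)/(5*(3*B_t^2 + 4)^2)) dt + (42*B_t/(5*(3*B_t^2 + 4))) dB_t.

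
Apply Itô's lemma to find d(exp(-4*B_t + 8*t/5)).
d(exp(-4*B_t + 8*t/5)) = (48*exp(-4*B_t + 8*t/5)/5) dt + (-4*exp(-4*B_t + 8*t/5)) dB_t

Itô's formula for f(t, x): d f(t, B_t) = (f_t + (1/2) f_xx) dt + f_x dB_t. Compute partials of f(t, x) = exp(8*t/5 - 4*x):
  f_t(t,x)  = 8*exp(8*t/5 - 4*x)/5
  f_x(t,x)  = -4*exp(8*t/5 - 4*x)
  f_xx(t,x) = 16*exp(8*t/5 - 4*x)
Assemble drift = f_t + (1/2) f_xx = 48*exp(8*t/5 - 4*x)/5 and diffusion = f_x = -4*exp(8*t/5 - 4*x). Substituting x = B_t:
  d(exp(-4*B_t + 8*t/5)) = (48*exp(-4*B_t + 8*t/5)/5) dt + (-4*exp(-4*B_t + 8*t/5)) dB_t.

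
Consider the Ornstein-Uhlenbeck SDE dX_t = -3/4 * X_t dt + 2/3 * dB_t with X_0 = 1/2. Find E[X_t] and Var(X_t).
E[X_t] = exp(-3*t/4)/2; Var(X_t) = 8/27 - 8*exp(-3*t/2)/27

The OU SDE dX = -theta X dt + sigma dB admits the integrating factor exp(theta t): d(exp(theta t) X_t) = sigma exp(theta t) dB_t. Integrating from 0 to t:
  X_t = x_0 * exp(-theta t) + sigma * int_0^t exp(-theta (t-s)) dB_s.
The Itô integral has mean 0 and (by the Itô isometry) variance sigma^2 * int_0^t exp(-2 theta (t - s)) ds = sigma^2 * (1 - exp(-2 theta t)) / (2 theta).
With theta = 3/4, sigma = 2/3, x_0 = 1/2:
  E[X_t] = 1/2 * exp(-3/4 t) = exp(-3*t/4)/2
  Var(X_t) = (2/3)^2 * (1 - exp(-2*3/4 t)) / (2 * 3/4) = 8/27 - 8*exp(-3*t/2)/27.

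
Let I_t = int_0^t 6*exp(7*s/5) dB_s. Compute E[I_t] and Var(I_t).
E[I_t] = 0; Var(I_t) = 90*exp(14*t/5)/7 - 90/7

The Itô integral of a deterministic integrand f(s) has mean 0 because each increment f(s) * (B_{s+ds} - B_s) has mean 0. By the Itô isometry:
  Var( int_0^t f(s) dB_s ) = E[ (int_0^t f(s) dB_s)^2 ] = int_0^t f(s)^2 ds.
Here f(s) = 6*exp(7*s/5), so f(s)^2 = 36*exp(14*s/5). Integrate:
  int_0^t (36*exp(14*s/5)) ds = 90*exp(14*t/5)/7 - 90/7.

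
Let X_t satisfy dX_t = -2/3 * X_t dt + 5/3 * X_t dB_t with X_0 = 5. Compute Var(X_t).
Var(X_t) = (25*exp(25*t/9) - 25)*exp(-4*t/3)

For GBM dX = mu X dt + sigma X dB with X_0 = x_0, apply Itô to Y = log X: dY = (mu - sigma^2/2) dt + sigma dB, so Y_t = log(x_0) + (mu - sigma^2/2) t + sigma B_t and hence X_t = x_0 * exp((mu - sigma^2/2) t + sigma B_t).
With mu = -2/3, sigma = 5/3, x_0 = 5, this gives:
  X_t = 5 * exp((-37/18) * t + (5/3) * B_t).
Since sigma*B_t ~ Normal(0, sigma^2 t), E[exp(sigma*B_t)] = exp(sigma^2 t / 2); so E[X_t] = x_0 * exp((mu - sigma^2/2) t) * exp(sigma^2 t / 2) = x_0 * exp(mu t) = 5*exp(-2*t/3).
Var(X_t) = E[X_t^2] - (E[X_t])^2 = x_0^2 * exp(2 mu t) * (exp(sigma^2 t) - 1) = (25*exp(25*t/9) - 25)*exp(-4*t/3).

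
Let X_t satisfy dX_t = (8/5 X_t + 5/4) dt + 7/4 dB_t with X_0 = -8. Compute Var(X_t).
Var(X_t) = 245*exp(16*t/5)/256 - 245/256

The variance V(t) = Var(X_t) satisfies V'(t) = 2 a V(t) + c^2 with V(0) = 0 (drift coefficient is linear in X, diffusion is constant). With a = 8/5, c = 7/4, the solution is
  V(t) = (c^2 / (2 a)) * (exp(2 a t) - 1)
       = ((7/4)^2 / (2*(8/5))) * (exp((16/5) t) - 1)
       = 245*exp(16*t/5)/256 - 245/256.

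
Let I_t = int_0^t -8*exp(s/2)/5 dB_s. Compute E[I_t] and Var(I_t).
E[I_t] = 0; Var(I_t) = 64*exp(t)/25 - 64/25

The Itô integral of a deterministic integrand f(s) has mean 0 because each increment f(s) * (B_{s+ds} - B_s) has mean 0. By the Itô isometry:
  Var( int_0^t f(s) dB_s ) = E[ (int_0^t f(s) dB_s)^2 ] = int_0^t f(s)^2 ds.
Here f(s) = -8*exp(s/2)/5, so f(s)^2 = 64*exp(s)/25. Integrate:
  int_0^t (64*exp(s)/25) ds = 64*exp(t)/25 - 64/25.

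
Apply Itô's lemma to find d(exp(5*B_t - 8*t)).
d(exp(5*B_t - 8*t)) = (9*exp(5*B_t - 8*t)/2) dt + (5*exp(5*B_t - 8*t)) dB_t

Itô's formula for f(t, x): d f(t, B_t) = (f_t + (1/2) f_xx) dt + f_x dB_t. Compute partials of f(t, x) = exp(-8*t + 5*x):
  f_t(t,x)  = -8*exp(-8*t + 5*x)
  f_x(t,x)  = 5*exp(-8*t + 5*x)
  f_xx(t,x) = 25*exp(-8*t + 5*x)
Assemble drift = f_t + (1/2) f_xx = 9*exp(-8*t + 5*x)/2 and diffusion = f_x = 5*exp(-8*t + 5*x). Substituting x = B_t:
  d(exp(5*B_t - 8*t)) = (9*exp(5*B_t - 8*t)/2) dt + (5*exp(5*B_t - 8*t)) dB_t.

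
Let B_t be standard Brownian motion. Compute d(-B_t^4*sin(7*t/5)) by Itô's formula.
d(-B_t^4*sin(7*t/5)) = (-B_t^2*(7*B_t^2*cos(7*t/5) + 30*sin(7*t/5))/5) dt + (-4*B_t^3*sin(7*t/5)) dB_t

Itô's formula for f(t, x): d f(t, B_t) = (f_t + (1/2) f_xx) dt + f_x dB_t. Compute partials of f(t, x) = -x^4*sin(7*t/5):
  f_t(t,x)  = -7*x^4*cos(7*t/5)/5
  f_x(t,x)  = -4*x^3*sin(7*t/5)
  f_xx(t,x) = -12*x^2*sin(7*t/5)
Assemble drift = f_t + (1/2) f_xx = -x^2*(7*x^2*cos(7*t/5) + 30*sin(7*t/5))/5 and diffusion = f_x = -4*x^3*sin(7*t/5). Substituting x = B_t:
  d(-B_t^4*sin(7*t/5)) = (-B_t^2*(7*B_t^2*cos(7*t/5) + 30*sin(7*t/5))/5) dt + (-4*B_t^3*sin(7*t/5)) dB_t.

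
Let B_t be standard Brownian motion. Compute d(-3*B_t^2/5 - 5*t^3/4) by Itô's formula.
d(-3*B_t^2/5 - 5*t^3/4) = (-15*t^2/4 - 3/5) dt + (-6*B_t/5) dB_t

Itô's formula for f(t, x): d f(t, B_t) = (f_t + (1/2) f_xx) dt + f_x dB_t. Compute partials of f(t, x) = -5*t^3/4 - 3*x^2/5:
  f_t(t,x)  = -15*t^2/4
  f_x(t,x)  = -6*x/5
  f_xx(t,x) = -6/5
Assemble drift = f_t + (1/2) f_xx = -15*t^2/4 - 3/5 and diffusion = f_x = -6*x/5. Substituting x = B_t:
  d(-3*B_t^2/5 - 5*t^3/4) = (-15*t^2/4 - 3/5) dt + (-6*B_t/5) dB_t.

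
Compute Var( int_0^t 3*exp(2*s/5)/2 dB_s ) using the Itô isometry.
Var = 45*exp(4*t/5)/16 - 45/16

The Itô integral of a deterministic integrand f(s) has mean 0 because each increment f(s) * (B_{s+ds} - B_s) has mean 0. By the Itô isometry:
  Var( int_0^t f(s) dB_s ) = E[ (int_0^t f(s) dB_s)^2 ] = int_0^t f(s)^2 ds.
Here f(s) = 3*exp(2*s/5)/2, so f(s)^2 = 9*exp(4*s/5)/4. Integrate:
  int_0^t (9*exp(4*s/5)/4) ds = 45*exp(4*t/5)/16 - 45/16.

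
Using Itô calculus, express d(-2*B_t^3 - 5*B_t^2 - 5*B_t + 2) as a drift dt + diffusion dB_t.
d(-2*B_t^3 - 5*B_t^2 - 5*B_t + 2) = (-6*B_t - 5) dt + (-6*B_t^2 - 10*B_t - 5) dB_t

Itô's formula for f(B_t) gives d f(B_t) = f'(B_t) dB_t + (1/2) f''(B_t) dt. Compute derivatives of f(x) = -2*x^3 - 5*x^2 - 5*x + 2:
  f'(x)  = -6*x^2 - 10*x - 5
  f''(x) = -12*x - 10
Substitute x = B_t and multiply the f'' term by 1/2:
  drift     = (1/2) * (-12*x - 10) evaluated at B_t = -6*B_t - 5
  diffusion = (-6*x^2 - 10*x - 5) evaluated at B_t = -6*B_t^2 - 10*B_t - 5
Therefore d(-2*B_t^3 - 5*B_t^2 - 5*B_t + 2) = (-6*B_t - 5) dt + (-6*B_t^2 - 10*B_t - 5) dB_t.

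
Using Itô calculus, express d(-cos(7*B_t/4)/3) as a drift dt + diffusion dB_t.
d(-cos(7*B_t/4)/3) = (49*cos(7*B_t/4)/96) dt + (7*sin(7*B_t/4)/12) dB_t

Itô's formula for f(B_t) gives d f(B_t) = f'(B_t) dB_t + (1/2) f''(B_t) dt. Compute derivatives of f(x) = -cos(7*x/4)/3:
  f'(x)  = 7*sin(7*x/4)/12
  f''(x) = 49*cos(7*x/4)/48
Substitute x = B_t and multiply the f'' term by 1/2:
  drift     = (1/2) * (49*cos(7*x/4)/48) evaluated at B_t = 49*cos(7*B_t/4)/96
  diffusion = (7*sin(7*x/4)/12) evaluated at B_t = 7*sin(7*B_t/4)/12
Therefore d(-cos(7*B_t/4)/3) = (49*cos(7*B_t/4)/96) dt + (7*sin(7*B_t/4)/12) dB_t.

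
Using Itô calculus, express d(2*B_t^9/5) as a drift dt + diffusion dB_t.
d(2*B_t^9/5) = (72*B_t^7/5) dt + (18*B_t^8/5) dB_t

Itô's formula for f(B_t) gives d f(B_t) = f'(B_t) dB_t + (1/2) f''(B_t) dt. Compute derivatives of f(x) = 2*x^9/5:
  f'(x)  = 18*x^8/5
  f''(x) = 144*x^7/5
Substitute x = B_t and multiply the f'' term by 1/2:
  drift     = (1/2) * (144*x^7/5) evaluated at B_t = 72*B_t^7/5
  diffusion = (18*x^8/5) evaluated at B_t = 18*B_t^8/5
Therefore d(2*B_t^9/5) = (72*B_t^7/5) dt + (18*B_t^8/5) dB_t.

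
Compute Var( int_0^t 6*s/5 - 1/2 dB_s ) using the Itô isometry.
Var = t*(48*t^2 - 60*t + 25)/100

The Itô integral of a deterministic integrand f(s) has mean 0 because each increment f(s) * (B_{s+ds} - B_s) has mean 0. By the Itô isometry:
  Var( int_0^t f(s) dB_s ) = E[ (int_0^t f(s) dB_s)^2 ] = int_0^t f(s)^2 ds.
Here f(s) = 6*s/5 - 1/2, so f(s)^2 = (12*s - 5)^2/100. Integrate:
  int_0^t ((12*s - 5)^2/100) ds = t*(48*t^2 - 60*t + 25)/100.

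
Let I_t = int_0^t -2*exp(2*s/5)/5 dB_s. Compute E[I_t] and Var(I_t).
E[I_t] = 0; Var(I_t) = exp(4*t/5)/5 - 1/5

The Itô integral of a deterministic integrand f(s) has mean 0 because each increment f(s) * (B_{s+ds} - B_s) has mean 0. By the Itô isometry:
  Var( int_0^t f(s) dB_s ) = E[ (int_0^t f(s) dB_s)^2 ] = int_0^t f(s)^2 ds.
Here f(s) = -2*exp(2*s/5)/5, so f(s)^2 = 4*exp(4*s/5)/25. Integrate:
  int_0^t (4*exp(4*s/5)/25) ds = exp(4*t/5)/5 - 1/5.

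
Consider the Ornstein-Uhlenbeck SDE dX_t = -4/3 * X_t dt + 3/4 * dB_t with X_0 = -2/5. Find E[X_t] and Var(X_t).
E[X_t] = -2*exp(-4*t/3)/5; Var(X_t) = 27/128 - 27*exp(-8*t/3)/128

The OU SDE dX = -theta X dt + sigma dB admits the integrating factor exp(theta t): d(exp(theta t) X_t) = sigma exp(theta t) dB_t. Integrating from 0 to t:
  X_t = x_0 * exp(-theta t) + sigma * int_0^t exp(-theta (t-s)) dB_s.
The Itô integral has mean 0 and (by the Itô isometry) variance sigma^2 * int_0^t exp(-2 theta (t - s)) ds = sigma^2 * (1 - exp(-2 theta t)) / (2 theta).
With theta = 4/3, sigma = 3/4, x_0 = -2/5:
  E[X_t] = -2/5 * exp(-4/3 t) = -2*exp(-4*t/3)/5
  Var(X_t) = (3/4)^2 * (1 - exp(-2*4/3 t)) / (2 * 4/3) = 27/128 - 27*exp(-8*t/3)/128.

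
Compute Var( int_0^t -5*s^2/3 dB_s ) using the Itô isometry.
Var = 5*t^5/9

The Itô integral of a deterministic integrand f(s) has mean 0 because each increment f(s) * (B_{s+ds} - B_s) has mean 0. By the Itô isometry:
  Var( int_0^t f(s) dB_s ) = E[ (int_0^t f(s) dB_s)^2 ] = int_0^t f(s)^2 ds.
Here f(s) = -5*s^2/3, so f(s)^2 = 25*s^4/9. Integrate:
  int_0^t (25*s^4/9) ds = 5*t^5/9.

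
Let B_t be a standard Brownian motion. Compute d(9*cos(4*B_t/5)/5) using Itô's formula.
d(9*cos(4*B_t/5)/5) = (-72*cos(4*B_t/5)/125) dt + (-36*sin(4*B_t/5)/25) dB_t

Itô's formula for f(B_t) gives d f(B_t) = f'(B_t) dB_t + (1/2) f''(B_t) dt. Compute derivatives of f(x) = 9*cos(4*x/5)/5:
  f'(x)  = -36*sin(4*x/5)/25
  f''(x) = -144*cos(4*x/5)/125
Substitute x = B_t and multiply the f'' term by 1/2:
  drift     = (1/2) * (-144*cos(4*x/5)/125) evaluated at B_t = -72*cos(4*B_t/5)/125
  diffusion = (-36*sin(4*x/5)/25) evaluated at B_t = -36*sin(4*B_t/5)/25
Therefore d(9*cos(4*B_t/5)/5) = (-72*cos(4*B_t/5)/125) dt + (-36*sin(4*B_t/5)/25) dB_t.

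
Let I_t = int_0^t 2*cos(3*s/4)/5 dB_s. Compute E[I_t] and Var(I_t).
E[I_t] = 0; Var(I_t) = 2*t/25 + 4*sin(3*t/2)/75

The Itô integral of a deterministic integrand f(s) has mean 0 because each increment f(s) * (B_{s+ds} - B_s) has mean 0. By the Itô isometry:
  Var( int_0^t f(s) dB_s ) = E[ (int_0^t f(s) dB_s)^2 ] = int_0^t f(s)^2 ds.
Here f(s) = 2*cos(3*s/4)/5, so f(s)^2 = 4*cos(3*s/4)^2/25. Integrate:
  int_0^t (4*cos(3*s/4)^2/25) ds = 2*t/25 + 4*sin(3*t/2)/75.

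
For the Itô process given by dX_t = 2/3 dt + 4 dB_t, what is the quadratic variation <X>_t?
<X>_t = 16*t

For an Itô process dX_t = a(t) dt + b(t) dB_t, the quadratic variation is <X>_t = int_0^t b(s)^2 ds (the drift term does not contribute). Here b(s) = 4, so
  b(s)^2 = 16.
Integrating from 0 to t:
  <X>_t = int_0^t (16) ds = 16*t.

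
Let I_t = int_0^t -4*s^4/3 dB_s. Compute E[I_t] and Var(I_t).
E[I_t] = 0; Var(I_t) = 16*t^9/81

The Itô integral of a deterministic integrand f(s) has mean 0 because each increment f(s) * (B_{s+ds} - B_s) has mean 0. By the Itô isometry:
  Var( int_0^t f(s) dB_s ) = E[ (int_0^t f(s) dB_s)^2 ] = int_0^t f(s)^2 ds.
Here f(s) = -4*s^4/3, so f(s)^2 = 16*s^8/9. Integrate:
  int_0^t (16*s^8/9) ds = 16*t^9/81.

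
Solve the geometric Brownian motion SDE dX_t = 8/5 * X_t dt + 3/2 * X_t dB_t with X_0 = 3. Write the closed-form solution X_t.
X_t = 3 * exp((19/40) * t + (3/2) * B_t)

For GBM dX = mu X dt + sigma X dB with X_0 = x_0, apply Itô to Y = log X: dY = (mu - sigma^2/2) dt + sigma dB, so Y_t = log(x_0) + (mu - sigma^2/2) t + sigma B_t and hence X_t = x_0 * exp((mu - sigma^2/2) t + sigma B_t).
With mu = 8/5, sigma = 3/2, x_0 = 3, this gives:
  X_t = 3 * exp((19/40) * t + (3/2) * B_t).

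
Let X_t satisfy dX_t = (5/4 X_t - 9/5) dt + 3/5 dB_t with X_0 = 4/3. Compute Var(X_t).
Var(X_t) = 18*exp(5*t/2)/125 - 18/125

The variance V(t) = Var(X_t) satisfies V'(t) = 2 a V(t) + c^2 with V(0) = 0 (drift coefficient is linear in X, diffusion is constant). With a = 5/4, c = 3/5, the solution is
  V(t) = (c^2 / (2 a)) * (exp(2 a t) - 1)
       = ((3/5)^2 / (2*(5/4))) * (exp((5/2) t) - 1)
       = 18*exp(5*t/2)/125 - 18/125.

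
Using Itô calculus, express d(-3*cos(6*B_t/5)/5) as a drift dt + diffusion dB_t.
d(-3*cos(6*B_t/5)/5) = (54*cos(6*B_t/5)/125) dt + (18*sin(6*B_t/5)/25) dB_t

Itô's formula for f(B_t) gives d f(B_t) = f'(B_t) dB_t + (1/2) f''(B_t) dt. Compute derivatives of f(x) = -3*cos(6*x/5)/5:
  f'(x)  = 18*sin(6*x/5)/25
  f''(x) = 108*cos(6*x/5)/125
Substitute x = B_t and multiply the f'' term by 1/2:
  drift     = (1/2) * (108*cos(6*x/5)/125) evaluated at B_t = 54*cos(6*B_t/5)/125
  diffusion = (18*sin(6*x/5)/25) evaluated at B_t = 18*sin(6*B_t/5)/25
Therefore d(-3*cos(6*B_t/5)/5) = (54*cos(6*B_t/5)/125) dt + (18*sin(6*B_t/5)/25) dB_t.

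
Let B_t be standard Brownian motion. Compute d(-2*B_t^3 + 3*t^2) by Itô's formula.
d(-2*B_t^3 + 3*t^2) = (-6*B_t + 6*t) dt + (-6*B_t^2) dB_t

Itô's formula for f(t, x): d f(t, B_t) = (f_t + (1/2) f_xx) dt + f_x dB_t. Compute partials of f(t, x) = 3*t^2 - 2*x^3:
  f_t(t,x)  = 6*t
  f_x(t,x)  = -6*x^2
  f_xx(t,x) = -12*x
Assemble drift = f_t + (1/2) f_xx = 6*t - 6*x and diffusion = f_x = -6*x^2. Substituting x = B_t:
  d(-2*B_t^3 + 3*t^2) = (-6*B_t + 6*t) dt + (-6*B_t^2) dB_t.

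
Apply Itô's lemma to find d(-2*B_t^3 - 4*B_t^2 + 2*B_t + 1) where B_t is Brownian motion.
d(-2*B_t^3 - 4*B_t^2 + 2*B_t + 1) = (-6*B_t - 4) dt + (-6*B_t^2 - 8*B_t + 2) dB_t

Itô's formula for f(B_t) gives d f(B_t) = f'(B_t) dB_t + (1/2) f''(B_t) dt. Compute derivatives of f(x) = -2*x^3 - 4*x^2 + 2*x + 1:
  f'(x)  = -6*x^2 - 8*x + 2
  f''(x) = -12*x - 8
Substitute x = B_t and multiply the f'' term by 1/2:
  drift     = (1/2) * (-12*x - 8) evaluated at B_t = -6*B_t - 4
  diffusion = (-6*x^2 - 8*x + 2) evaluated at B_t = -6*B_t^2 - 8*B_t + 2
Therefore d(-2*B_t^3 - 4*B_t^2 + 2*B_t + 1) = (-6*B_t - 4) dt + (-6*B_t^2 - 8*B_t + 2) dB_t.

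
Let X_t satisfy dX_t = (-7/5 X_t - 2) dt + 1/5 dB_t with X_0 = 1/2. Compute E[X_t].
E[X_t] = -10/7 + 27*exp(-7*t/5)/14

Taking expectations and using E[dB_t] = 0, the mean m(t) = E[X_t] satisfies the ODE m'(t) = a m(t) + b with m(0) = x_0. With a = -7/5, b = -2, x_0 = 1/2, the solution is
  m(t) = x_0 * exp(a t) + (b/a) * (exp(a t) - 1)
       = (1/2) * exp((-7/5) t) + ((-2)/(-7/5)) * (exp((-7/5) t) - 1)
       = -10/7 + 27*exp(-7*t/5)/14.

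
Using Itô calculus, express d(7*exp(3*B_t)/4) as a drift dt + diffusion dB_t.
d(7*exp(3*B_t)/4) = (63*exp(3*B_t)/8) dt + (21*exp(3*B_t)/4) dB_t

Itô's formula for f(B_t) gives d f(B_t) = f'(B_t) dB_t + (1/2) f''(B_t) dt. Compute derivatives of f(x) = 7*exp(3*x)/4:
  f'(x)  = 21*exp(3*x)/4
  f''(x) = 63*exp(3*x)/4
Substitute x = B_t and multiply the f'' term by 1/2:
  drift     = (1/2) * (63*exp(3*x)/4) evaluated at B_t = 63*exp(3*B_t)/8
  diffusion = (21*exp(3*x)/4) evaluated at B_t = 21*exp(3*B_t)/4
Therefore d(7*exp(3*B_t)/4) = (63*exp(3*B_t)/8) dt + (21*exp(3*B_t)/4) dB_t.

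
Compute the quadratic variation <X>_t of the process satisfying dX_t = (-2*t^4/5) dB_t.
<X>_t = 4*t^9/225

For an Itô process dX_t = a(t) dt + b(t) dB_t, the quadratic variation is <X>_t = int_0^t b(s)^2 ds (the drift term does not contribute). Here b(s) = -2*s^4/5, so
  b(s)^2 = 4*s^8/25.
Integrating from 0 to t:
  <X>_t = int_0^t (4*s^8/25) ds = 4*t^9/225.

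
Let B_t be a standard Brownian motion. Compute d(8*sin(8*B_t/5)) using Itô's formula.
d(8*sin(8*B_t/5)) = (-256*sin(8*B_t/5)/25) dt + (64*cos(8*B_t/5)/5) dB_t

Itô's formula for f(B_t) gives d f(B_t) = f'(B_t) dB_t + (1/2) f''(B_t) dt. Compute derivatives of f(x) = 8*sin(8*x/5):
  f'(x)  = 64*cos(8*x/5)/5
  f''(x) = -512*sin(8*x/5)/25
Substitute x = B_t and multiply the f'' term by 1/2:
  drift     = (1/2) * (-512*sin(8*x/5)/25) evaluated at B_t = -256*sin(8*B_t/5)/25
  diffusion = (64*cos(8*x/5)/5) evaluated at B_t = 64*cos(8*B_t/5)/5
Therefore d(8*sin(8*B_t/5)) = (-256*sin(8*B_t/5)/25) dt + (64*cos(8*B_t/5)/5) dB_t.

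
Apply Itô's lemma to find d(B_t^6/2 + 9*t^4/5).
d(B_t^6/2 + 9*t^4/5) = (15*B_t^4/2 + 36*t^3/5) dt + (3*B_t^5) dB_t

Itô's formula for f(t, x): d f(t, B_t) = (f_t + (1/2) f_xx) dt + f_x dB_t. Compute partials of f(t, x) = 9*t^4/5 + x^6/2:
  f_t(t,x)  = 36*t^3/5
  f_x(t,x)  = 3*x^5
  f_xx(t,x) = 15*x^4
Assemble drift = f_t + (1/2) f_xx = 36*t^3/5 + 15*x^4/2 and diffusion = f_x = 3*x^5. Substituting x = B_t:
  d(B_t^6/2 + 9*t^4/5) = (15*B_t^4/2 + 36*t^3/5) dt + (3*B_t^5) dB_t.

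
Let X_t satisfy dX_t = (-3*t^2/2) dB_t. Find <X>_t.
<X>_t = 9*t^5/20

For an Itô process dX_t = a(t) dt + b(t) dB_t, the quadratic variation is <X>_t = int_0^t b(s)^2 ds (the drift term does not contribute). Here b(s) = -3*s^2/2, so
  b(s)^2 = 9*s^4/4.
Integrating from 0 to t:
  <X>_t = int_0^t (9*s^4/4) ds = 9*t^5/20.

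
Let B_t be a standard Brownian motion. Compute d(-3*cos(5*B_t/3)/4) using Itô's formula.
d(-3*cos(5*B_t/3)/4) = (25*cos(5*B_t/3)/24) dt + (5*sin(5*B_t/3)/4) dB_t

Itô's formula for f(B_t) gives d f(B_t) = f'(B_t) dB_t + (1/2) f''(B_t) dt. Compute derivatives of f(x) = -3*cos(5*x/3)/4:
  f'(x)  = 5*sin(5*x/3)/4
  f''(x) = 25*cos(5*x/3)/12
Substitute x = B_t and multiply the f'' term by 1/2:
  drift     = (1/2) * (25*cos(5*x/3)/12) evaluated at B_t = 25*cos(5*B_t/3)/24
  diffusion = (5*sin(5*x/3)/4) evaluated at B_t = 5*sin(5*B_t/3)/4
Therefore d(-3*cos(5*B_t/3)/4) = (25*cos(5*B_t/3)/24) dt + (5*sin(5*B_t/3)/4) dB_t.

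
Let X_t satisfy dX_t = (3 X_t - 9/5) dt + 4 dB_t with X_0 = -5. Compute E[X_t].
E[X_t] = 3/5 - 28*exp(3*t)/5

Taking expectations and using E[dB_t] = 0, the mean m(t) = E[X_t] satisfies the ODE m'(t) = a m(t) + b with m(0) = x_0. With a = 3, b = -9/5, x_0 = -5, the solution is
  m(t) = x_0 * exp(a t) + (b/a) * (exp(a t) - 1)
       = (-5) * exp(3 t) + ((-9/5)/3) * (exp(3 t) - 1)
       = 3/5 - 28*exp(3*t)/5.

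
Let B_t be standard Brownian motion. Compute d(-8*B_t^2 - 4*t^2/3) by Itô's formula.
d(-8*B_t^2 - 4*t^2/3) = (-8*t/3 - 8) dt + (-16*B_t) dB_t

Itô's formula for f(t, x): d f(t, B_t) = (f_t + (1/2) f_xx) dt + f_x dB_t. Compute partials of f(t, x) = -4*t^2/3 - 8*x^2:
  f_t(t,x)  = -8*t/3
  f_x(t,x)  = -16*x
  f_xx(t,x) = -16
Assemble drift = f_t + (1/2) f_xx = -8*t/3 - 8 and diffusion = f_x = -16*x. Substituting x = B_t:
  d(-8*B_t^2 - 4*t^2/3) = (-8*t/3 - 8) dt + (-16*B_t) dB_t.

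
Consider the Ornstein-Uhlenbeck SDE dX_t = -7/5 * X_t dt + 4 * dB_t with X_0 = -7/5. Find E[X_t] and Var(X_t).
E[X_t] = -7*exp(-7*t/5)/5; Var(X_t) = 40/7 - 40*exp(-14*t/5)/7

The OU SDE dX = -theta X dt + sigma dB admits the integrating factor exp(theta t): d(exp(theta t) X_t) = sigma exp(theta t) dB_t. Integrating from 0 to t:
  X_t = x_0 * exp(-theta t) + sigma * int_0^t exp(-theta (t-s)) dB_s.
The Itô integral has mean 0 and (by the Itô isometry) variance sigma^2 * int_0^t exp(-2 theta (t - s)) ds = sigma^2 * (1 - exp(-2 theta t)) / (2 theta).
With theta = 7/5, sigma = 4, x_0 = -7/5:
  E[X_t] = -7/5 * exp(-7/5 t) = -7*exp(-7*t/5)/5
  Var(X_t) = (4)^2 * (1 - exp(-2*7/5 t)) / (2 * 7/5) = 40/7 - 40*exp(-14*t/5)/7.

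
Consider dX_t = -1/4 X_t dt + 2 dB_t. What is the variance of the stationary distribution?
lim Var(X_t) = 8

The OU SDE dX = -theta X dt + sigma dB admits the integrating factor exp(theta t): d(exp(theta t) X_t) = sigma exp(theta t) dB_t. Integrating from 0 to t gives X_t = x_0 * exp(-theta t) + sigma * int_0^t exp(-theta (t-s)) dB_s for any initial x_0. The Itô integral has variance (by the Itô isometry) sigma^2 * int_0^t exp(-2 theta (t - s)) ds = sigma^2 * (1 - exp(-2 theta t)) / (2 theta), independent of x_0.
With theta = 1/4, sigma = 2:
  Var(X_t) = (2)^2 * (1 - exp(-2*1/4 t)) / (2 * 1/4) = 8 - 8*exp(-t/2).
As t -> infinity, exp(-2*1/4 t) -> 0, so the stationary variance is sigma^2 / (2 theta) = 8.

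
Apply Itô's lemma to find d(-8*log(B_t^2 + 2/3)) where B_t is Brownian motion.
d(-8*log(B_t^2 + 2/3)) = (24*(3*B_t^2 - 2)/(3*B_t^2 + 2)^2) dt + (-48*B_t/(3*B_t^2 + 2)) dB_t

Itô's formula for f(B_t) gives d f(B_t) = f'(B_t) dB_t + (1/2) f''(B_t) dt. Compute derivatives of f(x) = -8*log(x^2 + 2/3):
  f'(x)  = -48*x/(3*x^2 + 2)
  f''(x) = 48*(3*x^2 - 2)/(3*x^2 + 2)^2
Substitute x = B_t and multiply the f'' term by 1/2:
  drift     = (1/2) * (48*(3*x^2 - 2)/(3*x^2 + 2)^2) evaluated at B_t = 24*(3*B_t^2 - 2)/(3*B_t^2 + 2)^2
  diffusion = (-48*x/(3*x^2 + 2)) evaluated at B_t = -48*B_t/(3*B_t^2 + 2)
Therefore d(-8*log(B_t^2 + 2/3)) = (24*(3*B_t^2 - 2)/(3*B_t^2 + 2)^2) dt + (-48*B_t/(3*B_t^2 + 2)) dB_t.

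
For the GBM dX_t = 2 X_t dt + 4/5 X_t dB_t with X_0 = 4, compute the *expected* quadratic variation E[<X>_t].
E[<X>_t] = 64*exp(116*t/25)/29 - 64/29

<X>_t = int_0^t ((4/5) * X_s)^2 ds. Taking expectation inside the integral: E[<X>_t] = (4/5)^2 * int_0^t E[X_s^2] ds. For GBM, E[X_s^2] = x_0^2 * exp((2 mu + sigma^2) s). Integrating:
  E[<X>_t] = (4/5)^2 * 4^2 * (exp((2*2 + (4/5)^2) t) - 1) / (2*2 + (4/5)^2)
           = (4/5)^2 * 4^2 * (exp((116/25) t) - 1) / (116/25) = 64*exp(116*t/25)/29 - 64/29.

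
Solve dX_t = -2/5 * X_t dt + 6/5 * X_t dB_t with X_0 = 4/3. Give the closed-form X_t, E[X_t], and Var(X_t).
X_t = 4/3 * exp((-28/25) t + (6/5) B_t); E[X_t] = 4*exp(-2*t/5)/3; Var(X_t) = (16*exp(36*t/25) - 16)*exp(-4*t/5)/9

For GBM dX = mu X dt + sigma X dB with X_0 = x_0, apply Itô to Y = log X: dY = (mu - sigma^2/2) dt + sigma dB, so Y_t = log(x_0) + (mu - sigma^2/2) t + sigma B_t and hence X_t = x_0 * exp((mu - sigma^2/2) t + sigma B_t).
With mu = -2/5, sigma = 6/5, x_0 = 4/3, this gives:
  X_t = 4/3 * exp((-28/25) * t + (6/5) * B_t).
Since sigma*B_t ~ Normal(0, sigma^2 t), E[exp(sigma*B_t)] = exp(sigma^2 t / 2); so E[X_t] = x_0 * exp((mu - sigma^2/2) t) * exp(sigma^2 t / 2) = x_0 * exp(mu t) = 4*exp(-2*t/5)/3.
Var(X_t) = E[X_t^2] - (E[X_t])^2 = x_0^2 * exp(2 mu t) * (exp(sigma^2 t) - 1) = (16*exp(36*t/25) - 16)*exp(-4*t/5)/9.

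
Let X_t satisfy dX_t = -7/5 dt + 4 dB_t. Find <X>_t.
<X>_t = 16*t

For an Itô process dX_t = a(t) dt + b(t) dB_t, the quadratic variation is <X>_t = int_0^t b(s)^2 ds (the drift term does not contribute). Here b(s) = 4, so
  b(s)^2 = 16.
Integrating from 0 to t:
  <X>_t = int_0^t (16) ds = 16*t.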